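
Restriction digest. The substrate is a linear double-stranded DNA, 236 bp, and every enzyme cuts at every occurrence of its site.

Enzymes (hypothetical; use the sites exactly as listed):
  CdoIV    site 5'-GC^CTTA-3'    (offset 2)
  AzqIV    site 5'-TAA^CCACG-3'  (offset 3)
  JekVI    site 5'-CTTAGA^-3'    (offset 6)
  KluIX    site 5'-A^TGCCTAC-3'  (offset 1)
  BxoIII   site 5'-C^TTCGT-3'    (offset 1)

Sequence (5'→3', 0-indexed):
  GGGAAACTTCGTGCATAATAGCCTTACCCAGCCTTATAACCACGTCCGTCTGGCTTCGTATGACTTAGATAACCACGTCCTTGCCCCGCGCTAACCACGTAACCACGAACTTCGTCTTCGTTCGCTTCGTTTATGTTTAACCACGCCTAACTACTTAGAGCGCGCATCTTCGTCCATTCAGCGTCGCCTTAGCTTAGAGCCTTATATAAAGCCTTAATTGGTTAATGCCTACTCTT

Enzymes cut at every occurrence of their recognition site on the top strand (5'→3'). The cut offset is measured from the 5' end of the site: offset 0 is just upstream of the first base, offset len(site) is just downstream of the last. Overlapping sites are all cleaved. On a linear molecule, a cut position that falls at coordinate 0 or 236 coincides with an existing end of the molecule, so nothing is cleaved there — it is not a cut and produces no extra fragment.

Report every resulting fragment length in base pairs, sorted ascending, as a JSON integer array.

[2,3,6,7,7,8,8,9,9,10,11,11,12,13,15,15,15,15,19,19,22]

Site scan:
  CdoIV GCCTTA/2: at [20, 30, 185, 198, 210] ⇒ [22, 32, 187, 200, 212]
  AzqIV TAACCACG/3: at [36, 69, 91, 99, 137] ⇒ [39, 72, 94, 102, 140]
  JekVI CTTAGA/6: at [63, 153, 192] ⇒ [69, 159, 198]
  KluIX ATGCCTAC/1: at [224] ⇒ [225]
  BxoIII CTTCGT/1: at [6, 53, 109, 115, 124, 167] ⇒ [7, 54, 110, 116, 125, 168]

Pooled cuts: [7, 22, 32, 39, 54, 69, 72, 94, 102, 110, 116, 125, 140, 159, 168, 187, 198, 200, 212, 225]

Fragments:
  [0,7): 7 bp
  [7,22): 15 bp
  [22,32): 10 bp
  [32,39): 7 bp
  [39,54): 15 bp
  [54,69): 15 bp
  [69,72): 3 bp
  [72,94): 22 bp
  [94,102): 8 bp
  [102,110): 8 bp
  [110,116): 6 bp
  [116,125): 9 bp
  [125,140): 15 bp
  [140,159): 19 bp
  [159,168): 9 bp
  [168,187): 19 bp
  [187,198): 11 bp
  [198,200): 2 bp
  [200,212): 12 bp
  [212,225): 13 bp
  [225,236): 11 bp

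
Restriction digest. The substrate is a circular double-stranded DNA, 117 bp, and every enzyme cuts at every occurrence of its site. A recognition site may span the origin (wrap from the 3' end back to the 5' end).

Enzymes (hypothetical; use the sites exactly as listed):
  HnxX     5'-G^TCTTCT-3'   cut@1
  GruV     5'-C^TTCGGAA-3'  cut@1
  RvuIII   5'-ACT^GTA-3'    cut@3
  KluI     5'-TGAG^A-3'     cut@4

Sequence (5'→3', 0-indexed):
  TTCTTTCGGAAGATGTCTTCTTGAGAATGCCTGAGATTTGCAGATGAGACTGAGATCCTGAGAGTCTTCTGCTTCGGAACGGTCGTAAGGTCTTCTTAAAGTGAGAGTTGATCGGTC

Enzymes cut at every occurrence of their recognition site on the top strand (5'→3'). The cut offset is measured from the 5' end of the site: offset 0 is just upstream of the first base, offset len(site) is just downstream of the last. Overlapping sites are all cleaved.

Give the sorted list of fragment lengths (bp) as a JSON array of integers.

[2,6,8,8,10,10,10,13,15,17,18]

Scan for sites:
  HnxX GTCTTCT/1: at [14, 63, 89, 114] ⇒ [15, 64, 90, 115]
  GruV CTTCGGAA/1: at [71] ⇒ [72]
  RvuIII (ACTGTA, off=3): no sites
  KluI TGAGA/4: at [21, 31, 44, 50, 58, 101] ⇒ [25, 35, 48, 54, 62, 105]

All cut coordinates (distinct, sorted): [15, 25, 35, 48, 54, 62, 64, 72, 90, 105, 115]

Fragment lengths:
  15→25: 10 bp
  25→35: 10 bp
  35→48: 13 bp
  48→54: 6 bp
  54→62: 8 bp
  62→64: 2 bp
  64→72: 8 bp
  72→90: 18 bp
  90→105: 15 bp
  105→115: 10 bp
  115→15 (wrap): 117-115+15 = 17 bp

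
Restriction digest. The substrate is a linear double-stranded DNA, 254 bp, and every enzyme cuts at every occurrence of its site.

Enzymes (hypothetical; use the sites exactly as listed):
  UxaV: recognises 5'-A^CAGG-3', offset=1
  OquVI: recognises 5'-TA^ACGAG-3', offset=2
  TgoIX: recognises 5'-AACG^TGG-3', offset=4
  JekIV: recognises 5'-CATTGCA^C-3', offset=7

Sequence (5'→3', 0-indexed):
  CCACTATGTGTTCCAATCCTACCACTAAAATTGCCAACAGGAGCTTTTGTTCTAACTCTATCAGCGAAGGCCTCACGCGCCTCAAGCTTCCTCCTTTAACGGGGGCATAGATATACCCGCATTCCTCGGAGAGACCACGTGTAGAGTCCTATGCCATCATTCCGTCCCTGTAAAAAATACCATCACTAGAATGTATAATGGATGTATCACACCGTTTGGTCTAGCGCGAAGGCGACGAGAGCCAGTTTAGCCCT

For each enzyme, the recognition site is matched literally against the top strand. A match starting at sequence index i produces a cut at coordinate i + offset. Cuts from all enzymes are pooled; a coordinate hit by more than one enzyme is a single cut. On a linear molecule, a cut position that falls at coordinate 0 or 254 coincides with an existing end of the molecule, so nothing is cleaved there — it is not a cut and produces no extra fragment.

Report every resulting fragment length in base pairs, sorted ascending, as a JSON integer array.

[37,217]

Scan for sites:
  UxaV (ACAGG, off=1): starts [36] → cuts [37]
  OquVI (TAACGAG, off=2): no sites
  TgoIX (AACGTGG, off=4): no sites
  JekIV (CATTGCAC, off=7): no sites

Pooled cuts: [37]

Fragments:
  [0,37): 37 bp
  [37,254): 217 bp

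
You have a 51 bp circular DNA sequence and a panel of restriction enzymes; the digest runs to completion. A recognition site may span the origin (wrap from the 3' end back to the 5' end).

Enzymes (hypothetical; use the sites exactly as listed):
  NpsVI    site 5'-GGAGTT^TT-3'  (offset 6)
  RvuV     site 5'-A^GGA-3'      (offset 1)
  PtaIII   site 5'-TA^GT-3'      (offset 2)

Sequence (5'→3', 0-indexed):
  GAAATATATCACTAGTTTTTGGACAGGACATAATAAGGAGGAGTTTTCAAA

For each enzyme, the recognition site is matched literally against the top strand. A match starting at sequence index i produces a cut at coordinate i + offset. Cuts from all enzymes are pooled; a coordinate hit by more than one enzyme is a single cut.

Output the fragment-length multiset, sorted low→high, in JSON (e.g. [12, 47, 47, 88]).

Site scan:
  NpsVI (GGAGTTTT, off=6): starts [39] → cuts [45]
  RvuV (AGGA, off=1): starts [24, 35, 38] → cuts [25, 36, 39]
  PtaIII (TAGT, off=2): starts [12] → cuts [14]

All cut coordinates (distinct, sorted): [14, 25, 36, 39, 45]

Fragments:
  14→25: 11 bp
  25→36: 11 bp
  36→39: 3 bp
  39→45: 6 bp
  45→14 (wrap): 51-45+14 = 20 bp

[3,6,11,11,20]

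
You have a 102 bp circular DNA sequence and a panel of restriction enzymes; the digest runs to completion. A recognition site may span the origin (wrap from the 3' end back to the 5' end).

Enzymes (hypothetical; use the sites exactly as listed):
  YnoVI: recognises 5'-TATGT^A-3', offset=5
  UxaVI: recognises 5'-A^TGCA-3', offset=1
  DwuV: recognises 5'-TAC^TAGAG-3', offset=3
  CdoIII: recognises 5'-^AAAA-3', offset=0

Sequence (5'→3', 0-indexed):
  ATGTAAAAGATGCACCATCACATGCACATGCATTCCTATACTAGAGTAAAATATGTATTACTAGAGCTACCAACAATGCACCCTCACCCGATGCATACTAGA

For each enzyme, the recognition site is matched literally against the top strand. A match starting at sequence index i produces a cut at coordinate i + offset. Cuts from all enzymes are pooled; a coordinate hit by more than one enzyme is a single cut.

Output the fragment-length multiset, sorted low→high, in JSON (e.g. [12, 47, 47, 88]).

Site scan:
  YnoVI (TATGTA, off=5): starts [51] → cuts [56]
  UxaVI (ATGCA, off=1): starts [9, 21, 27, 75, 90] → cuts [10, 22, 28, 76, 91]
  DwuV (TACTAGAG, off=3): starts [38, 58] → cuts [41, 61]
  CdoIII (AAAA, off=0): starts [4, 47] → cuts [4, 47]

Pooled cuts: [4, 10, 22, 28, 41, 47, 56, 61, 76, 91]

Fragments:
  4→10: 6 bp
  10→22: 12 bp
  22→28: 6 bp
  28→41: 13 bp
  41→47: 6 bp
  47→56: 9 bp
  56→61: 5 bp
  61→76: 15 bp
  76→91: 15 bp
  91→4 (wrap): 102-91+4 = 15 bp

[5,6,6,6,9,12,13,15,15,15]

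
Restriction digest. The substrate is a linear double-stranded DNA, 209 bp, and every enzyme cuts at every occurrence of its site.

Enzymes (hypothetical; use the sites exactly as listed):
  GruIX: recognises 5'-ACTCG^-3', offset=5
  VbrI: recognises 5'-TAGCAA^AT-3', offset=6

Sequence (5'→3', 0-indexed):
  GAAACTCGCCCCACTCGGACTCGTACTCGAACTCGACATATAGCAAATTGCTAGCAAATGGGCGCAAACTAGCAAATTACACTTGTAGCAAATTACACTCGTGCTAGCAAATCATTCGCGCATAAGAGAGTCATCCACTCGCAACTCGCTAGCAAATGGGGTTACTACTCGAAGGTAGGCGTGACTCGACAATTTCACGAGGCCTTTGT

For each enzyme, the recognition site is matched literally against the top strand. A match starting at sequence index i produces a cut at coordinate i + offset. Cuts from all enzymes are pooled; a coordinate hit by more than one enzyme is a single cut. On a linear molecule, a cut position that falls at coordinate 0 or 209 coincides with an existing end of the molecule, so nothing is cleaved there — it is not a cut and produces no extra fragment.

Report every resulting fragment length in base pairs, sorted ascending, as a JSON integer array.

Site scan:
  GruIX ACTCG/5: at [3, 12, 18, 24, 30, 96, 136, 143, 166, 183] ⇒ [8, 17, 23, 29, 35, 101, 141, 148, 171, 188]
  VbrI TAGCAAAT/6: at [40, 51, 69, 85, 104, 149] ⇒ [46, 57, 75, 91, 110, 155]

All cut coordinates (distinct, sorted): [8, 17, 23, 29, 35, 46, 57, 75, 91, 101, 110, 141, 148, 155, 171, 188]

Fragment lengths:
  [0,8): 8 bp
  [8,17): 9 bp
  [17,23): 6 bp
  [23,29): 6 bp
  [29,35): 6 bp
  [35,46): 11 bp
  [46,57): 11 bp
  [57,75): 18 bp
  [75,91): 16 bp
  [91,101): 10 bp
  [101,110): 9 bp
  [110,141): 31 bp
  [141,148): 7 bp
  [148,155): 7 bp
  [155,171): 16 bp
  [171,188): 17 bp
  [188,209): 21 bp

[6,6,6,7,7,8,9,9,10,11,11,16,16,17,18,21,31]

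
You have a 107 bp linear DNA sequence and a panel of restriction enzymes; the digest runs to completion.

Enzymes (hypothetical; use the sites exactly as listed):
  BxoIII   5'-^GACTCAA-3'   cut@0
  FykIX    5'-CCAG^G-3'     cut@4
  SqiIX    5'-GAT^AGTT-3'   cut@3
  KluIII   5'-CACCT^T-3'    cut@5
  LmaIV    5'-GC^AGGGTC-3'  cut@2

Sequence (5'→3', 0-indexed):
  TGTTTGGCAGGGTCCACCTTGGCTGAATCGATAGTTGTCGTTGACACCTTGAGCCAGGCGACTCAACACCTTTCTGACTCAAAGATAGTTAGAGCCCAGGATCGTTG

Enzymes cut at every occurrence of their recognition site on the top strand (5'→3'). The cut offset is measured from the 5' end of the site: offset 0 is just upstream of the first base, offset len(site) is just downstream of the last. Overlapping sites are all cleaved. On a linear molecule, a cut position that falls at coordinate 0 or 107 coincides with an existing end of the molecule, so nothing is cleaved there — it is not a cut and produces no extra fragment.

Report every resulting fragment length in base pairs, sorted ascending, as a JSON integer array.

[2,4,8,8,8,11,11,12,13,13,17]

Scan for sites:
  BxoIII (GACTCAA, off=0): starts [59, 75] → cuts [59, 75]
  FykIX (CCAGG, off=4): starts [53, 95] → cuts [57, 99]
  SqiIX (GATAGTT, off=3): starts [29, 83] → cuts [32, 86]
  KluIII (CACCTT, off=5): starts [14, 44, 66] → cuts [19, 49, 71]
  LmaIV (GCAGGGTC, off=2): starts [6] → cuts [8]

Pooled cuts: [8, 19, 32, 49, 57, 59, 71, 75, 86, 99]

Fragment lengths:
  [0,8): 8 bp
  [8,19): 11 bp
  [19,32): 13 bp
  [32,49): 17 bp
  [49,57): 8 bp
  [57,59): 2 bp
  [59,71): 12 bp
  [71,75): 4 bp
  [75,86): 11 bp
  [86,99): 13 bp
  [99,107): 8 bp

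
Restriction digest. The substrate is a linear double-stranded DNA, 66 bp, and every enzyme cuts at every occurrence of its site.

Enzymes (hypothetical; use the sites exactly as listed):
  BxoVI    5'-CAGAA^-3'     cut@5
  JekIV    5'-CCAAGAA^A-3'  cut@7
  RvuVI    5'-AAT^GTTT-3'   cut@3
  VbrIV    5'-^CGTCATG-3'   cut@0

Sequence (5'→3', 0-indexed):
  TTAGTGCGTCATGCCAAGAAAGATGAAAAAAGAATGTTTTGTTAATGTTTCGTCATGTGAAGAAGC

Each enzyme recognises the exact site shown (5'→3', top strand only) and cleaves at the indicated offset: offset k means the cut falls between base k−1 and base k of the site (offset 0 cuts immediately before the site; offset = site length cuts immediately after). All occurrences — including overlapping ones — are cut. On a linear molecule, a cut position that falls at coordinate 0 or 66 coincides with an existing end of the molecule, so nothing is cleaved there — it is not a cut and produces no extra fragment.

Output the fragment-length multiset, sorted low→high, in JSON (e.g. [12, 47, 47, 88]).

[4,6,11,14,15,16]

Site scan:
  BxoVI (CAGAA, off=5): no sites
  JekIV CCAAGAAA/7: at [13] ⇒ [20]
  RvuVI AATGTTT/3: at [32, 43] ⇒ [35, 46]
  VbrIV CGTCATG/0: at [6, 50] ⇒ [6, 50]

Pooled cuts: [6, 20, 35, 46, 50]

Fragment lengths:
  [0,6): 6 bp
  [6,20): 14 bp
  [20,35): 15 bp
  [35,46): 11 bp
  [46,50): 4 bp
  [50,66): 16 bp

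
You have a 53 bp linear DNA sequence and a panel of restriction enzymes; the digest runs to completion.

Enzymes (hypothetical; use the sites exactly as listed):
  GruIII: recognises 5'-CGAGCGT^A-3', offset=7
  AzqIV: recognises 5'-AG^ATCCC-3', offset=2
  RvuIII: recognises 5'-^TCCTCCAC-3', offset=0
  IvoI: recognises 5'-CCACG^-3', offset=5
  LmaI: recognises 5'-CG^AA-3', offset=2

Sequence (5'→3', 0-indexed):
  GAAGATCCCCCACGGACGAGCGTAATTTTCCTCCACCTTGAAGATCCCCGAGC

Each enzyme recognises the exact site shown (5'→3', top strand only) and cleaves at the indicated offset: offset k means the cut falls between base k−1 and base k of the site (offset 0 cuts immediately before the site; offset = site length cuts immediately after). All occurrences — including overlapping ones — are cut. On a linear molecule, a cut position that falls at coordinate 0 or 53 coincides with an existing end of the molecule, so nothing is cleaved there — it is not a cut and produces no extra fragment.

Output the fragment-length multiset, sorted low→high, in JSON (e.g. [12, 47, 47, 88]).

[4,5,9,10,10,15]

Per-enzyme occurrences:
  GruIII (CGAGCGTA, off=7): starts [16] → cuts [23]
  AzqIV (AGATCCC, off=2): starts [2, 41] → cuts [4, 43]
  RvuIII (TCCTCCAC, off=0): starts [28] → cuts [28]
  IvoI (CCACG, off=5): starts [9] → cuts [14]
  LmaI (CGAA, off=2): no sites

Pooled cuts: [4, 14, 23, 28, 43]

Fragments:
  [0,4): 4 bp
  [4,14): 10 bp
  [14,23): 9 bp
  [23,28): 5 bp
  [28,43): 15 bp
  [43,53): 10 bp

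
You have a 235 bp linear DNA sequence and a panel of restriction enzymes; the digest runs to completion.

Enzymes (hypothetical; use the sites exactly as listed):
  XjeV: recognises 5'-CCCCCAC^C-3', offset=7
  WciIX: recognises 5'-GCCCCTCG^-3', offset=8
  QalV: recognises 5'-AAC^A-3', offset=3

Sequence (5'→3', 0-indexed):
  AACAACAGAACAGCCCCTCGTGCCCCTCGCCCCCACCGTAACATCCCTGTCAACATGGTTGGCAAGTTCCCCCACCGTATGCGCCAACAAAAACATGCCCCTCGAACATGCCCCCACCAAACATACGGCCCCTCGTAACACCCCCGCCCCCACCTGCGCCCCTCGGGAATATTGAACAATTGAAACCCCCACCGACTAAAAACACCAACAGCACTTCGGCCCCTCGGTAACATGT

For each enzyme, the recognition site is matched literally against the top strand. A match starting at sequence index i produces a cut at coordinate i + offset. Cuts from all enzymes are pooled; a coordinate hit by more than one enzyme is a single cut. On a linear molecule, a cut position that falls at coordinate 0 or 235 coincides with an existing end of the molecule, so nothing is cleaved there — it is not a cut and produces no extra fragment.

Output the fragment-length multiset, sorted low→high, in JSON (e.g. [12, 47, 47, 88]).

Scan for sites:
  XjeV (CCCCCACC, off=7): starts [29, 68, 110, 146, 185] → cuts [36, 75, 117, 153, 192]
  WciIX (GCCCCTCG, off=8): starts [12, 21, 96, 127, 157, 218] → cuts [20, 29, 104, 135, 165, 226]
  QalV (AACA, off=3): starts [0, 3, 8, 39, 51, 85, 91, 104, 119, 136, 174, 200, 206, 228] → cuts [3, 6, 11, 42, 54, 88, 94, 107, 122, 139, 177, 203, 209, 231]

Pooled cuts: [3, 6, 11, 20, 29, 36, 42, 54, 75, 88, 94, 104, 107, 117, 122, 135, 139, 153, 165, 177, 192, 203, 209, 226, 231]

Fragments:
  [0,3): 3 bp
  [3,6): 3 bp
  [6,11): 5 bp
  [11,20): 9 bp
  [20,29): 9 bp
  [29,36): 7 bp
  [36,42): 6 bp
  [42,54): 12 bp
  [54,75): 21 bp
  [75,88): 13 bp
  [88,94): 6 bp
  [94,104): 10 bp
  [104,107): 3 bp
  [107,117): 10 bp
  [117,122): 5 bp
  [122,135): 13 bp
  [135,139): 4 bp
  [139,153): 14 bp
  [153,165): 12 bp
  [165,177): 12 bp
  [177,192): 15 bp
  [192,203): 11 bp
  [203,209): 6 bp
  [209,226): 17 bp
  [226,231): 5 bp
  [231,235): 4 bp

[3,3,3,4,4,5,5,5,6,6,6,7,9,9,10,10,11,12,12,12,13,13,14,15,17,21]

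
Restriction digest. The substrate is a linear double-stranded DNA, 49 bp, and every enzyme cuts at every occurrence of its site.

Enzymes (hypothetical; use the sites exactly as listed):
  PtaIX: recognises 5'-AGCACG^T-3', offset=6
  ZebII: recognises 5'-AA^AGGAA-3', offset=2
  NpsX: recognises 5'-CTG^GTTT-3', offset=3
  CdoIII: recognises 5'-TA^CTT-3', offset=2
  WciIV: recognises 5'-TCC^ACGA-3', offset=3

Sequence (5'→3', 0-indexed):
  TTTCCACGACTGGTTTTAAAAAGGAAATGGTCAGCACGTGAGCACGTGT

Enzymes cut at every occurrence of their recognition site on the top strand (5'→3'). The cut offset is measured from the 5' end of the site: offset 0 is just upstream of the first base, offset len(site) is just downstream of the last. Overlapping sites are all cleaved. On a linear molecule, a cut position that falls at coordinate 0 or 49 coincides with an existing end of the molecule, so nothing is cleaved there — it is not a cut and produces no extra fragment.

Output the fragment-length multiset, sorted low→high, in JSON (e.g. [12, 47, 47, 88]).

Site scan:
  PtaIX AGCACGT/6: at [32, 40] ⇒ [38, 46]
  ZebII AAAGGAA/2: at [19] ⇒ [21]
  NpsX CTGGTTT/3: at [9] ⇒ [12]
  CdoIII (TACTT, off=2): no sites
  WciIV TCCACGA/3: at [2] ⇒ [5]

All cut coordinates (distinct, sorted): [5, 12, 21, 38, 46]

Fragment lengths:
  [0,5): 5 bp
  [5,12): 7 bp
  [12,21): 9 bp
  [21,38): 17 bp
  [38,46): 8 bp
  [46,49): 3 bp

[3,5,7,8,9,17]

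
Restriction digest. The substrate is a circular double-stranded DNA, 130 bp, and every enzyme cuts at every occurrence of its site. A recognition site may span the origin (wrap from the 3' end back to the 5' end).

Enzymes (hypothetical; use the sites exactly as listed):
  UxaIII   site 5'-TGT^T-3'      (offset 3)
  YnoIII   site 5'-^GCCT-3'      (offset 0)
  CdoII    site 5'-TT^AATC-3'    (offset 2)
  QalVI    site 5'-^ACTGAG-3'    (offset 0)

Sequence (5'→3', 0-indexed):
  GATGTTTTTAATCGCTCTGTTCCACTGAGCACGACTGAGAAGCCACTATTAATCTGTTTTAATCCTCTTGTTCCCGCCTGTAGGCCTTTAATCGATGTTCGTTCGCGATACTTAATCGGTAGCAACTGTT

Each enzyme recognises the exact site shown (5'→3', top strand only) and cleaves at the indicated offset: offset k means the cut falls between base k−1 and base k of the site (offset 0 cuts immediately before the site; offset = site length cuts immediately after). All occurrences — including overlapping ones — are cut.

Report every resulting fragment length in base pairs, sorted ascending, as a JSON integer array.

Per-enzyme occurrences:
  UxaIII TGTT/3: at [2, 17, 54, 68, 95, 126] ⇒ [5, 20, 57, 71, 98, 129]
  YnoIII GCCT/0: at [75, 83] ⇒ [75, 83]
  CdoII TTAATC/2: at [7, 48, 58, 87, 111] ⇒ [9, 50, 60, 89, 113]
  QalVI ACTGAG/0: at [23, 33] ⇒ [23, 33]

Pooled cuts: [5, 9, 20, 23, 33, 50, 57, 60, 71, 75, 83, 89, 98, 113, 129]

Fragments:
  5→9: 4 bp
  9→20: 11 bp
  20→23: 3 bp
  23→33: 10 bp
  33→50: 17 bp
  50→57: 7 bp
  57→60: 3 bp
  60→71: 11 bp
  71→75: 4 bp
  75→83: 8 bp
  83→89: 6 bp
  89→98: 9 bp
  98→113: 15 bp
  113→129: 16 bp
  129→5 (wrap): 130-129+5 = 6 bp

[3,3,4,4,6,6,7,8,9,10,11,11,15,16,17]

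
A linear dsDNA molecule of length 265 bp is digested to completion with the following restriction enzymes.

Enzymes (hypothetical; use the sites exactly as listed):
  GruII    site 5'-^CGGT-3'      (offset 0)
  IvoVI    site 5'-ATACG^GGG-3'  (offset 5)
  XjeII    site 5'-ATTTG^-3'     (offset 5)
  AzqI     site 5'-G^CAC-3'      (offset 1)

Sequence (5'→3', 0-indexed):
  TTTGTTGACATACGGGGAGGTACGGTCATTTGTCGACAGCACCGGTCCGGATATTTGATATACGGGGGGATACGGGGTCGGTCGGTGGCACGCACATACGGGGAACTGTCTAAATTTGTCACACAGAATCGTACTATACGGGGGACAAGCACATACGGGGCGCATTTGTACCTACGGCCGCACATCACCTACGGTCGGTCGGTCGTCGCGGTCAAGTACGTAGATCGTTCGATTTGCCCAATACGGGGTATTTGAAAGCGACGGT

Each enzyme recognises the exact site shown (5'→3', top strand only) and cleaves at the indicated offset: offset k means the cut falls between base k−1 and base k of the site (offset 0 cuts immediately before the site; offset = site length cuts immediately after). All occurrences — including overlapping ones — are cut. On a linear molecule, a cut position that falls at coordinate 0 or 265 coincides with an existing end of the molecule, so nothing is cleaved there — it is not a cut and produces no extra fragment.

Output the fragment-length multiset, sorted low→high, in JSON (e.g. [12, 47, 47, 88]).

[3,4,4,4,4,4,4,6,7,7,7,8,8,8,9,9,9,9,10,10,11,11,12,14,15,18,22,28]

Scan for sites:
  GruII (CGGT, off=0): starts [22, 42, 78, 82, 191, 195, 199, 208, 261] → cuts [22, 42, 78, 82, 191, 195, 199, 208, 261]
  IvoVI (ATACGGGG, off=5): starts [9, 59, 69, 95, 135, 152, 240] → cuts [14, 64, 74, 100, 140, 157, 245]
  XjeII (ATTTG, off=5): starts [27, 52, 113, 163, 231, 249] → cuts [32, 57, 118, 168, 236, 254]
  AzqI (GCAC, off=1): starts [38, 87, 91, 148, 179] → cuts [39, 88, 92, 149, 180]

All cut coordinates (distinct, sorted): [14, 22, 32, 39, 42, 57, 64, 74, 78, 82, 88, 92, 100, 118, 140, 149, 157, 168, 180, 191, 195, 199, 208, 236, 245, 254, 261]

Fragments:
  [0,14): 14 bp
  [14,22): 8 bp
  [22,32): 10 bp
  [32,39): 7 bp
  [39,42): 3 bp
  [42,57): 15 bp
  [57,64): 7 bp
  [64,74): 10 bp
  [74,78): 4 bp
  [78,82): 4 bp
  [82,88): 6 bp
  [88,92): 4 bp
  [92,100): 8 bp
  [100,118): 18 bp
  [118,140): 22 bp
  [140,149): 9 bp
  [149,157): 8 bp
  [157,168): 11 bp
  [168,180): 12 bp
  [180,191): 11 bp
  [191,195): 4 bp
  [195,199): 4 bp
  [199,208): 9 bp
  [208,236): 28 bp
  [236,245): 9 bp
  [245,254): 9 bp
  [254,261): 7 bp
  [261,265): 4 bp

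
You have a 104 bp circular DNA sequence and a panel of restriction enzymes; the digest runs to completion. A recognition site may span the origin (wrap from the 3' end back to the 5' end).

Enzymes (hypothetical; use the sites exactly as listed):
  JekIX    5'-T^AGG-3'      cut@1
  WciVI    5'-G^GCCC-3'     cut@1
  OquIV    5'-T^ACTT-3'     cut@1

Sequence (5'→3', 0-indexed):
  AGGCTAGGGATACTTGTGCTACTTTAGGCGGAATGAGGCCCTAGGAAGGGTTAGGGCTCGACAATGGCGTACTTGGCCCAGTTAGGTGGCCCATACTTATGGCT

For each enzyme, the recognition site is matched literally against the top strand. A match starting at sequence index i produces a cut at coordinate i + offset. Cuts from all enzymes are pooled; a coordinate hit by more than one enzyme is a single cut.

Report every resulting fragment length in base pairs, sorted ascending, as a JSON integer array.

[5,5,5,5,5,6,6,8,9,10,10,12,18]

Site scan:
  JekIX (TAGG, off=1): starts [4, 24, 41, 51, 82, 103] → cuts [0, 5, 25, 42, 52, 83]
  WciVI (GGCCC, off=1): starts [36, 74, 87] → cuts [37, 75, 88]
  OquIV (TACTT, off=1): starts [10, 19, 69, 93] → cuts [11, 20, 70, 94]

Pooled cuts: [0, 5, 11, 20, 25, 37, 42, 52, 70, 75, 83, 88, 94]

Fragment lengths:
  0→5: 5 bp
  5→11: 6 bp
  11→20: 9 bp
  20→25: 5 bp
  25→37: 12 bp
  37→42: 5 bp
  42→52: 10 bp
  52→70: 18 bp
  70→75: 5 bp
  75→83: 8 bp
  83→88: 5 bp
  88→94: 6 bp
  94→0 (wrap): 104-94+0 = 10 bp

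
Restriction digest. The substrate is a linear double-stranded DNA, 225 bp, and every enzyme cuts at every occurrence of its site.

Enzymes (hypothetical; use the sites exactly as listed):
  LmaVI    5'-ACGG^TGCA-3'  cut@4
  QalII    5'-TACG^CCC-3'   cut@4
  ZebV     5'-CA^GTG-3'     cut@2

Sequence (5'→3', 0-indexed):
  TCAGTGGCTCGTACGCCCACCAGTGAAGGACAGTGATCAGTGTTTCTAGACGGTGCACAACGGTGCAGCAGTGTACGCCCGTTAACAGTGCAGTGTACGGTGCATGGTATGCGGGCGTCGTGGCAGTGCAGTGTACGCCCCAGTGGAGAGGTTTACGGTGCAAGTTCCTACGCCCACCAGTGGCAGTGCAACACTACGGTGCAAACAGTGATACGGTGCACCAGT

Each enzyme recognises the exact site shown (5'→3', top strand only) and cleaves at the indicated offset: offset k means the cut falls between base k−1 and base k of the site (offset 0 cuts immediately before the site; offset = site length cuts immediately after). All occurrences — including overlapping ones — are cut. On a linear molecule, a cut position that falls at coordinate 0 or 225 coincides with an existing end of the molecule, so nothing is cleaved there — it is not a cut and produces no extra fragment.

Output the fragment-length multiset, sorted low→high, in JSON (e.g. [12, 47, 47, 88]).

Site scan:
  LmaVI ACGGTGCA/4: at [49, 59, 96, 154, 195, 212] ⇒ [53, 63, 100, 158, 199, 216]
  QalII TACGCCC/4: at [11, 73, 133, 168] ⇒ [15, 77, 137, 172]
  ZebV CAGTG/2: at [1, 20, 30, 37, 68, 85, 90, 123, 128, 140, 177, 183, 205] ⇒ [3, 22, 32, 39, 70, 87, 92, 125, 130, 142, 179, 185, 207]

Pooled cuts: [3, 15, 22, 32, 39, 53, 63, 70, 77, 87, 92, 100, 125, 130, 137, 142, 158, 172, 179, 185, 199, 207, 216]

Fragments:
  [0,3): 3 bp
  [3,15): 12 bp
  [15,22): 7 bp
  [22,32): 10 bp
  [32,39): 7 bp
  [39,53): 14 bp
  [53,63): 10 bp
  [63,70): 7 bp
  [70,77): 7 bp
  [77,87): 10 bp
  [87,92): 5 bp
  [92,100): 8 bp
  [100,125): 25 bp
  [125,130): 5 bp
  [130,137): 7 bp
  [137,142): 5 bp
  [142,158): 16 bp
  [158,172): 14 bp
  [172,179): 7 bp
  [179,185): 6 bp
  [185,199): 14 bp
  [199,207): 8 bp
  [207,216): 9 bp
  [216,225): 9 bp

[3,5,5,5,6,7,7,7,7,7,7,8,8,9,9,10,10,10,12,14,14,14,16,25]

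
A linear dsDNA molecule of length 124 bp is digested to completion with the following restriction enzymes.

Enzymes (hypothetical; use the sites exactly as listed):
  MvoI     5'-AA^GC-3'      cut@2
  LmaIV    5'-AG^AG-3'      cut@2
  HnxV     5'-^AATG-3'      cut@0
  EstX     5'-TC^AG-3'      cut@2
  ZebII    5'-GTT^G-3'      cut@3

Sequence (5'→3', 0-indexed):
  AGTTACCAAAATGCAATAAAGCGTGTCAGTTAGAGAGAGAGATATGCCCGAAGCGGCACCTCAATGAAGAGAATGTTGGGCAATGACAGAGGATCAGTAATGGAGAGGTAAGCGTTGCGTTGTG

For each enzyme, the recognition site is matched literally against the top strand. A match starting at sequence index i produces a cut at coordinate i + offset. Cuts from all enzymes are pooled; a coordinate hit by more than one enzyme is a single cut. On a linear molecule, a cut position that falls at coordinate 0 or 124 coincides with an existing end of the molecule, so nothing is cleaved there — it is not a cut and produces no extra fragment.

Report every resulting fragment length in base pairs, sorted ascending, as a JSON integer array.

[2,2,2,2,3,3,4,5,5,6,6,6,6,7,7,7,8,9,10,11,13]

Per-enzyme occurrences:
  MvoI (AAGC, off=2): starts [18, 50, 109] → cuts [20, 52, 111]
  LmaIV (AGAG, off=2): starts [31, 33, 35, 37, 67, 87, 103] → cuts [33, 35, 37, 39, 69, 89, 105]
  HnxV (AATG, off=0): starts [9, 62, 71, 81, 98] → cuts [9, 62, 71, 81, 98]
  EstX (TCAG, off=2): starts [25, 93] → cuts [27, 95]
  ZebII (GTTG, off=3): starts [74, 113, 118] → cuts [77, 116, 121]

All cut coordinates (distinct, sorted): [9, 20, 27, 33, 35, 37, 39, 52, 62, 69, 71, 77, 81, 89, 95, 98, 105, 111, 116, 121]

Fragments:
  [0,9): 9 bp
  [9,20): 11 bp
  [20,27): 7 bp
  [27,33): 6 bp
  [33,35): 2 bp
  [35,37): 2 bp
  [37,39): 2 bp
  [39,52): 13 bp
  [52,62): 10 bp
  [62,69): 7 bp
  [69,71): 2 bp
  [71,77): 6 bp
  [77,81): 4 bp
  [81,89): 8 bp
  [89,95): 6 bp
  [95,98): 3 bp
  [98,105): 7 bp
  [105,111): 6 bp
  [111,116): 5 bp
  [116,121): 5 bp
  [121,124): 3 bp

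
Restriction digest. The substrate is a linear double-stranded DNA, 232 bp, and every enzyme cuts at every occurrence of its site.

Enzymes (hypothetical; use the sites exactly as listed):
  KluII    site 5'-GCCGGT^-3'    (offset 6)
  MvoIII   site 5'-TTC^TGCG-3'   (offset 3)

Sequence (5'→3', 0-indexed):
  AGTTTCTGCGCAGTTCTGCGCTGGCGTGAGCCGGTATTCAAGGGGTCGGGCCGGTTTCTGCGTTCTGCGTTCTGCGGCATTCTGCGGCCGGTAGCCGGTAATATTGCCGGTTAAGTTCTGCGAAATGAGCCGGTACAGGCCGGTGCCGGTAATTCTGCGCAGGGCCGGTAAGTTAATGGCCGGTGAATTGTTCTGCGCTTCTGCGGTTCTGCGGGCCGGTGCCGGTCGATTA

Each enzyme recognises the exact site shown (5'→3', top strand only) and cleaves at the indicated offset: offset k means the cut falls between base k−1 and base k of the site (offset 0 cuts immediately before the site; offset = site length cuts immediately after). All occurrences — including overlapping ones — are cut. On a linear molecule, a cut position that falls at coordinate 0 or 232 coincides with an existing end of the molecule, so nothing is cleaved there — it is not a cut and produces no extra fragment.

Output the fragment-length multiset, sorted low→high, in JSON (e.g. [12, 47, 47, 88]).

Per-enzyme occurrences:
  KluII (GCCGGT, off=6): starts [29, 49, 86, 93, 105, 128, 138, 144, 163, 178, 214, 220] → cuts [35, 55, 92, 99, 111, 134, 144, 150, 169, 184, 220, 226]
  MvoIII (TTCTGCG, off=3): starts [3, 13, 55, 62, 69, 79, 115, 152, 190, 198, 206] → cuts [6, 16, 58, 65, 72, 82, 118, 155, 193, 201, 209]

Pooled cuts: [6, 16, 35, 55, 58, 65, 72, 82, 92, 99, 111, 118, 134, 144, 150, 155, 169, 184, 193, 201, 209, 220, 226]

Fragments:
  [0,6): 6 bp
  [6,16): 10 bp
  [16,35): 19 bp
  [35,55): 20 bp
  [55,58): 3 bp
  [58,65): 7 bp
  [65,72): 7 bp
  [72,82): 10 bp
  [82,92): 10 bp
  [92,99): 7 bp
  [99,111): 12 bp
  [111,118): 7 bp
  [118,134): 16 bp
  [134,144): 10 bp
  [144,150): 6 bp
  [150,155): 5 bp
  [155,169): 14 bp
  [169,184): 15 bp
  [184,193): 9 bp
  [193,201): 8 bp
  [201,209): 8 bp
  [209,220): 11 bp
  [220,226): 6 bp
  [226,232): 6 bp

[3,5,6,6,6,6,7,7,7,7,8,8,9,10,10,10,10,11,12,14,15,16,19,20]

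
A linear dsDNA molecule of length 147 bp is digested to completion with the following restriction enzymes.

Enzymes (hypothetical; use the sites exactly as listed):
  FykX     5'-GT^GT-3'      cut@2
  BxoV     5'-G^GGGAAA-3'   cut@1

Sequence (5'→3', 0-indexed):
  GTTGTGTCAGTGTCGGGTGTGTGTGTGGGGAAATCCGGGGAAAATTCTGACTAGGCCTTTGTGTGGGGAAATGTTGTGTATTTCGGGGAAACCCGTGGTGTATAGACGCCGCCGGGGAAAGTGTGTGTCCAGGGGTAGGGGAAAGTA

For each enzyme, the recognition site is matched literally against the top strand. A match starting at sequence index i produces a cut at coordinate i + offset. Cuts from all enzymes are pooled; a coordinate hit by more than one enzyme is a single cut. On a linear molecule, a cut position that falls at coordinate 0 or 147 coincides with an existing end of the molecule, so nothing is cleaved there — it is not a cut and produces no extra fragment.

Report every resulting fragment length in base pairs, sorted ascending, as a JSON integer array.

Scan for sites:
  FykX (GTGT, off=2): starts [3, 9, 16, 18, 20, 22, 60, 75, 97, 120, 122, 124] → cuts [5, 11, 18, 20, 22, 24, 62, 77, 99, 122, 124, 126]
  BxoV (GGGGAAA, off=1): starts [26, 36, 64, 84, 113, 137] → cuts [27, 37, 65, 85, 114, 138]

Pooled cuts: [5, 11, 18, 20, 22, 24, 27, 37, 62, 65, 77, 85, 99, 114, 122, 124, 126, 138]

Fragment lengths:
  [0,5): 5 bp
  [5,11): 6 bp
  [11,18): 7 bp
  [18,20): 2 bp
  [20,22): 2 bp
  [22,24): 2 bp
  [24,27): 3 bp
  [27,37): 10 bp
  [37,62): 25 bp
  [62,65): 3 bp
  [65,77): 12 bp
  [77,85): 8 bp
  [85,99): 14 bp
  [99,114): 15 bp
  [114,122): 8 bp
  [122,124): 2 bp
  [124,126): 2 bp
  [126,138): 12 bp
  [138,147): 9 bp

[2,2,2,2,2,3,3,5,6,7,8,8,9,10,12,12,14,15,25]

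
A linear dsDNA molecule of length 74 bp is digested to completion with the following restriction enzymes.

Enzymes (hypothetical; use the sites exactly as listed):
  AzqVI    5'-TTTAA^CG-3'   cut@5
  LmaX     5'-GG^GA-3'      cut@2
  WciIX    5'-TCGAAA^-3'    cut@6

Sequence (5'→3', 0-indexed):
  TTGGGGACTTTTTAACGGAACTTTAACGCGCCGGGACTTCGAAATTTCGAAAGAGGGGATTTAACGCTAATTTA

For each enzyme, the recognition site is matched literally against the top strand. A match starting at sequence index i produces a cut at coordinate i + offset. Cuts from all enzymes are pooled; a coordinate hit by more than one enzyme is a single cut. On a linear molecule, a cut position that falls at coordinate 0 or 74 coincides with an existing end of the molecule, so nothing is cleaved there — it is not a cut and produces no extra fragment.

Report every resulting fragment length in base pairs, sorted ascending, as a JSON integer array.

Scan for sites:
  AzqVI (TTTAACG, off=5): starts [10, 21, 59] → cuts [15, 26, 64]
  LmaX (GGGA, off=2): starts [3, 32, 55] → cuts [5, 34, 57]
  WciIX (TCGAAA, off=6): starts [38, 46] → cuts [44, 52]

All cut coordinates (distinct, sorted): [5, 15, 26, 34, 44, 52, 57, 64]

Fragment lengths:
  [0,5): 5 bp
  [5,15): 10 bp
  [15,26): 11 bp
  [26,34): 8 bp
  [34,44): 10 bp
  [44,52): 8 bp
  [52,57): 5 bp
  [57,64): 7 bp
  [64,74): 10 bp

[5,5,7,8,8,10,10,10,11]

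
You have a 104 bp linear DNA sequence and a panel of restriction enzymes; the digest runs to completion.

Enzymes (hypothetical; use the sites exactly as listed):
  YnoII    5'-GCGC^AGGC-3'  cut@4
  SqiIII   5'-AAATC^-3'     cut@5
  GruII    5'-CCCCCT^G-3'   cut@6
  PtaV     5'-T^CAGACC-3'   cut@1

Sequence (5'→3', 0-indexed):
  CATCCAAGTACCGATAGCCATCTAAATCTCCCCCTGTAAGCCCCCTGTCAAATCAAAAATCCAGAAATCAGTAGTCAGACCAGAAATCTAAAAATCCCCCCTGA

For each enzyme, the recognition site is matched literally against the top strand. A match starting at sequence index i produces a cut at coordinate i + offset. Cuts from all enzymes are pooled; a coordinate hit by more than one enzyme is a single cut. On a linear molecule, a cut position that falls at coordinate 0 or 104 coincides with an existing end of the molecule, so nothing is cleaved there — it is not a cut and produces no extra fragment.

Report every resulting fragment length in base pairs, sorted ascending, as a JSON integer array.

[2,6,6,7,7,8,8,8,11,13,28]

Site scan:
  YnoII (GCGCAGGC, off=4): no sites
  SqiIII AAATC/5: at [23, 49, 56, 64, 83, 91] ⇒ [28, 54, 61, 69, 88, 96]
  GruII CCCCCTG/6: at [29, 40, 96] ⇒ [35, 46, 102]
  PtaV TCAGACC/1: at [74] ⇒ [75]

All cut coordinates (distinct, sorted): [28, 35, 46, 54, 61, 69, 75, 88, 96, 102]

Fragments:
  [0,28): 28 bp
  [28,35): 7 bp
  [35,46): 11 bp
  [46,54): 8 bp
  [54,61): 7 bp
  [61,69): 8 bp
  [69,75): 6 bp
  [75,88): 13 bp
  [88,96): 8 bp
  [96,102): 6 bp
  [102,104): 2 bp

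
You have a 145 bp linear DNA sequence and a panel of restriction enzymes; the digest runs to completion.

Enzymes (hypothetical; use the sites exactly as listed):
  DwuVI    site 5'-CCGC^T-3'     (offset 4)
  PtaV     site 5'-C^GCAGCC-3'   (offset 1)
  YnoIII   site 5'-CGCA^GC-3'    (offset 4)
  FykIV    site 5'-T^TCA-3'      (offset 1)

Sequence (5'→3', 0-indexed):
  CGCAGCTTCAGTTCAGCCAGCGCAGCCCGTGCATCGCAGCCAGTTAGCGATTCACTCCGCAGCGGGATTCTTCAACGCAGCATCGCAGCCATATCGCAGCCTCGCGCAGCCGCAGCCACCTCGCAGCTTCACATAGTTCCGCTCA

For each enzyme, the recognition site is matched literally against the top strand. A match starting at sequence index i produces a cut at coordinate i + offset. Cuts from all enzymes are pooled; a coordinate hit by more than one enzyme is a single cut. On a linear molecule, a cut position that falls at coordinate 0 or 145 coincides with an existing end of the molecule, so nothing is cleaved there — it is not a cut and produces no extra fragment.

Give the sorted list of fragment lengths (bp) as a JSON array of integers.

[3,3,3,3,3,3,3,3,3,3,4,5,5,7,8,8,9,10,10,11,11,13,14]

Per-enzyme occurrences:
  DwuVI (CCGCT, off=4): starts [138] → cuts [142]
  PtaV (CGCAGCC, off=1): starts [20, 34, 83, 94, 104, 110] → cuts [21, 35, 84, 95, 105, 111]
  YnoIII (CGCAGC, off=4): starts [0, 20, 34, 57, 75, 83, 94, 104, 110, 121] → cuts [4, 24, 38, 61, 79, 87, 98, 108, 114, 125]
  FykIV (TTCA, off=1): starts [6, 11, 50, 70, 127] → cuts [7, 12, 51, 71, 128]

All cut coordinates (distinct, sorted): [4, 7, 12, 21, 24, 35, 38, 51, 61, 71, 79, 84, 87, 95, 98, 105, 108, 111, 114, 125, 128, 142]

Fragment lengths:
  [0,4): 4 bp
  [4,7): 3 bp
  [7,12): 5 bp
  [12,21): 9 bp
  [21,24): 3 bp
  [24,35): 11 bp
  [35,38): 3 bp
  [38,51): 13 bp
  [51,61): 10 bp
  [61,71): 10 bp
  [71,79): 8 bp
  [79,84): 5 bp
  [84,87): 3 bp
  [87,95): 8 bp
  [95,98): 3 bp
  [98,105): 7 bp
  [105,108): 3 bp
  [108,111): 3 bp
  [111,114): 3 bp
  [114,125): 11 bp
  [125,128): 3 bp
  [128,142): 14 bp
  [142,145): 3 bp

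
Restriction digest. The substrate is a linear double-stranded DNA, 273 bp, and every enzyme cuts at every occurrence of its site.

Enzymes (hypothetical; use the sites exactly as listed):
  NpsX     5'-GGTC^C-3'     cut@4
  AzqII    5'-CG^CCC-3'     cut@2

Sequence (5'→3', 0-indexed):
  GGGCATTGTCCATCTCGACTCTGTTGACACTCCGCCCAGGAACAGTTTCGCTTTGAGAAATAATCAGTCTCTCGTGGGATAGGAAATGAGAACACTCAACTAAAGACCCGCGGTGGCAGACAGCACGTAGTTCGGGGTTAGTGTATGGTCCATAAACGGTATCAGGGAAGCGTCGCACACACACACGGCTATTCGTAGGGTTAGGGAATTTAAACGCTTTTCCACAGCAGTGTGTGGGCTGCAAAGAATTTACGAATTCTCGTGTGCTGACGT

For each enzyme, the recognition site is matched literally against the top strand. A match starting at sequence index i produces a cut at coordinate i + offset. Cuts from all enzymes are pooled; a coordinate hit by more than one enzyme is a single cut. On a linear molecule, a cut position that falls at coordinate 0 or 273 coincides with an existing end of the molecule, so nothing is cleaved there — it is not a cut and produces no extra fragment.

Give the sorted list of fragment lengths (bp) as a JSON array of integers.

Per-enzyme occurrences:
  NpsX GGTCC/4: at [146] ⇒ [150]
  AzqII CGCCC/2: at [32] ⇒ [34]

Pooled cuts: [34, 150]

Fragments:
  [0,34): 34 bp
  [34,150): 116 bp
  [150,273): 123 bp

[34,116,123]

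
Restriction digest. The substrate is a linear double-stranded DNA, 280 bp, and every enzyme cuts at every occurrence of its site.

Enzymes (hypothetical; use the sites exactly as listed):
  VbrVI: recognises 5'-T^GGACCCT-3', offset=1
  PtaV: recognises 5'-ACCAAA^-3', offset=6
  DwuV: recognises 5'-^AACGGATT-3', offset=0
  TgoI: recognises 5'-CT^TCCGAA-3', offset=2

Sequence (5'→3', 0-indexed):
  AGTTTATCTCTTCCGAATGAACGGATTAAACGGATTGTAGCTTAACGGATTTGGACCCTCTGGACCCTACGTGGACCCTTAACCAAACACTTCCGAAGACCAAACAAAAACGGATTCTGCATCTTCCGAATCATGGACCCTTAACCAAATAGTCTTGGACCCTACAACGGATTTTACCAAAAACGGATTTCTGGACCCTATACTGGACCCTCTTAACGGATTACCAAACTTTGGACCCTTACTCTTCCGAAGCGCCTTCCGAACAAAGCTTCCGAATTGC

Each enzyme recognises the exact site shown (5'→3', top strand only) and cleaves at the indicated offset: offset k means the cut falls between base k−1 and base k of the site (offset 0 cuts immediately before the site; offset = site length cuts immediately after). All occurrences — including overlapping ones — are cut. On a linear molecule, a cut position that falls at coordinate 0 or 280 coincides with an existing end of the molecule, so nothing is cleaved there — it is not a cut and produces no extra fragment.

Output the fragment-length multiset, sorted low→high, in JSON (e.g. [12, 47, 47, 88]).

[4,4,4,7,8,9,9,9,9,10,10,10,11,11,11,12,12,13,13,13,14,15,15,15,16,16]

Per-enzyme occurrences:
  VbrVI TGGACCCT/1: at [51, 60, 71, 133, 155, 191, 203, 231] ⇒ [52, 61, 72, 134, 156, 192, 204, 232]
  PtaV ACCAAA/6: at [81, 98, 143, 175, 222] ⇒ [87, 104, 149, 181, 228]
  DwuV AACGGATT/0: at [19, 28, 43, 108, 165, 181, 214] ⇒ [19, 28, 43, 108, 165, 181, 214]
  TgoI CTTCCGAA/2: at [9, 89, 122, 243, 255, 268] ⇒ [11, 91, 124, 245, 257, 270]

All cut coordinates (distinct, sorted): [11, 19, 28, 43, 52, 61, 72, 87, 91, 104, 108, 124, 134, 149, 156, 165, 181, 192, 204, 214, 228, 232, 245, 257, 270]

Fragment lengths:
  [0,11): 11 bp
  [11,19): 8 bp
  [19,28): 9 bp
  [28,43): 15 bp
  [43,52): 9 bp
  [52,61): 9 bp
  [61,72): 11 bp
  [72,87): 15 bp
  [87,91): 4 bp
  [91,104): 13 bp
  [104,108): 4 bp
  [108,124): 16 bp
  [124,134): 10 bp
  [134,149): 15 bp
  [149,156): 7 bp
  [156,165): 9 bp
  [165,181): 16 bp
  [181,192): 11 bp
  [192,204): 12 bp
  [204,214): 10 bp
  [214,228): 14 bp
  [228,232): 4 bp
  [232,245): 13 bp
  [245,257): 12 bp
  [257,270): 13 bp
  [270,280): 10 bp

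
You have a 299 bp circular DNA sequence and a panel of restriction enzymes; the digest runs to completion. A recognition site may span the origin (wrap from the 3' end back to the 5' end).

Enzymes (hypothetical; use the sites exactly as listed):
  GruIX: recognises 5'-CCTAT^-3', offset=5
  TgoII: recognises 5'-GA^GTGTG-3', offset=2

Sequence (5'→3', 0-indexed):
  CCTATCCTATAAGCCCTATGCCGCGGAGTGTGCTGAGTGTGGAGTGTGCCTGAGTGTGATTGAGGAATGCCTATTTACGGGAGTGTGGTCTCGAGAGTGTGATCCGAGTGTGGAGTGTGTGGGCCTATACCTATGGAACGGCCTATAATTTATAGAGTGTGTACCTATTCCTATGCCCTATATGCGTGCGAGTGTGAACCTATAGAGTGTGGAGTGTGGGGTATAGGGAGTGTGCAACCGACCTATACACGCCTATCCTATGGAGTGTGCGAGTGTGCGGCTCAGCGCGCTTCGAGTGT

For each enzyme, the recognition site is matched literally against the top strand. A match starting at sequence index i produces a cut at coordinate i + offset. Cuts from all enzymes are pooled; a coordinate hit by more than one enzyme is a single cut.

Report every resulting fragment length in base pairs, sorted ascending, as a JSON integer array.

Per-enzyme occurrences:
  GruIX (CCTAT, off=5): starts [0, 5, 14, 69, 123, 129, 141, 163, 169, 176, 198, 241, 251, 256] → cuts [5, 10, 19, 74, 128, 134, 146, 168, 174, 181, 203, 246, 256, 261]
  TgoII (GAGTGTG, off=2): starts [25, 34, 41, 51, 80, 94, 105, 112, 154, 189, 204, 211, 227, 262, 270] → cuts [27, 36, 43, 53, 82, 96, 107, 114, 156, 191, 206, 213, 229, 264, 272]

Pooled cuts: [5, 10, 19, 27, 36, 43, 53, 74, 82, 96, 107, 114, 128, 134, 146, 156, 168, 174, 181, 191, 203, 206, 213, 229, 246, 256, 261, 264, 272]

Fragment lengths:
  5→10: 5 bp
  10→19: 9 bp
  19→27: 8 bp
  27→36: 9 bp
  36→43: 7 bp
  43→53: 10 bp
  53→74: 21 bp
  74→82: 8 bp
  82→96: 14 bp
  96→107: 11 bp
  107→114: 7 bp
  114→128: 14 bp
  128→134: 6 bp
  134→146: 12 bp
  146→156: 10 bp
  156→168: 12 bp
  168→174: 6 bp
  174→181: 7 bp
  181→191: 10 bp
  191→203: 12 bp
  203→206: 3 bp
  206→213: 7 bp
  213→229: 16 bp
  229→246: 17 bp
  246→256: 10 bp
  256→261: 5 bp
  261→264: 3 bp
  264→272: 8 bp
  272→5 (wrap): 299-272+5 = 32 bp

[3,3,5,5,6,6,7,7,7,7,8,8,8,9,9,10,10,10,10,11,12,12,12,14,14,16,17,21,32]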